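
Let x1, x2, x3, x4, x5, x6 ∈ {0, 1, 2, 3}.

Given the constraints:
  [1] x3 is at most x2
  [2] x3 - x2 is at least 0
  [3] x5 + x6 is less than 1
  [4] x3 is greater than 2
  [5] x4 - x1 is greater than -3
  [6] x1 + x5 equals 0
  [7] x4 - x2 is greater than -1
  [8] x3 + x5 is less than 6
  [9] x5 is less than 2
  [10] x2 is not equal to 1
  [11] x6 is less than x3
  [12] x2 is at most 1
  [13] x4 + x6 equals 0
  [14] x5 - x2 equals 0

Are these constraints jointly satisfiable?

Unsatisfiable

From constraint 4: x3 ≥ 3. From constraints 1 and 12: x3 ≤ x2 and x2 ≤ 1, so x3 ≤ 1. But 1 < 3, so no value of x3 works.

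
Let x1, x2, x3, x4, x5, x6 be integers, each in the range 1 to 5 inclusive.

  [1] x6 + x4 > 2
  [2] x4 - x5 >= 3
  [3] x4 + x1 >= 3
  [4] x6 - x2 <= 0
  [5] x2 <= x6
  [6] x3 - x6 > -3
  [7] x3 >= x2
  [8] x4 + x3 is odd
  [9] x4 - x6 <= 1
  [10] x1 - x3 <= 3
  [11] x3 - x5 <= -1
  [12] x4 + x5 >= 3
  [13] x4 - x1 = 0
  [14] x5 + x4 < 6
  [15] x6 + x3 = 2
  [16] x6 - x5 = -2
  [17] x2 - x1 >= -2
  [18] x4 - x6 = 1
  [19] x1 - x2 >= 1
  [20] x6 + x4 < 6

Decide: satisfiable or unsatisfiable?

Unsatisfiable

Constraints 2, 4, 9, 10, 11, and 19 give x2 − x6 ≥ 0, x6 − x4 ≥ -1, x4 − x5 ≥ 3, x5 − x3 ≥ 1, x3 − x1 ≥ -3, x1 − x2 ≥ 1.
Adding all 6 inequalities: the left sides telescope to 0, and the right sides sum to 0 + (-1) + 3 + 1 + (-3) + 1 = 1. So 0 ≥ 1, which is false.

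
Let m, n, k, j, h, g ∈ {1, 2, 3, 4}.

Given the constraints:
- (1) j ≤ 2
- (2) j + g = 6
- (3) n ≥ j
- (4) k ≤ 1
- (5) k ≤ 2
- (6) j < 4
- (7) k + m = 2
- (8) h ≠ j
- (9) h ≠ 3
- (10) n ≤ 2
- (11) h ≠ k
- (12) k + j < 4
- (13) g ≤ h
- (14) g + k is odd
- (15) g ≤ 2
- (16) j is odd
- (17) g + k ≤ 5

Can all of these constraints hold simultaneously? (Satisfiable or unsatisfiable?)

From constraints 3 and 10: j ≤ n ≤ 2. From constraint 15: g ≤ 2. Hence j + g ≤ 4. But constraint 2 requires j + g = 6, and 6 > 4. Contradiction.

Unsatisfiable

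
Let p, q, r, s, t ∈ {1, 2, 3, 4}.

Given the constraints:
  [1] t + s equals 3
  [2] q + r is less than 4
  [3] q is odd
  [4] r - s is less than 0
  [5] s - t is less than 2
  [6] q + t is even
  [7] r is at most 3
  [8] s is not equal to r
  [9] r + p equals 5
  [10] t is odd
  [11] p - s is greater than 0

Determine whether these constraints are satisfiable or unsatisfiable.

Satisfiable

Take p = 4, q = 1, r = 1, s = 2, t = 1. Then constraint 1: t + s = 3; constraint 2: q + r = 2; constraint 4: r - s = -1, and every other listed constraint is also met.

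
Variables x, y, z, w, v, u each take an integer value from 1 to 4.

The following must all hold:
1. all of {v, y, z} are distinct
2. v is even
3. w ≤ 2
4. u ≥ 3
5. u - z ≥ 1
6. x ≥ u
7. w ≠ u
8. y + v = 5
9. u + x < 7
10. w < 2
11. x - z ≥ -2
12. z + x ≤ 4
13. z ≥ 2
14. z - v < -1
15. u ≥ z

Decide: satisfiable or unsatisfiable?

From constraint 13: z ≥ 2. From constraints 4 and 6: x ≥ u ≥ 3. Hence z + x ≥ 5. But constraint 12 requires z + x ≤ 4, and 4 < 5. Contradiction.

Unsatisfiable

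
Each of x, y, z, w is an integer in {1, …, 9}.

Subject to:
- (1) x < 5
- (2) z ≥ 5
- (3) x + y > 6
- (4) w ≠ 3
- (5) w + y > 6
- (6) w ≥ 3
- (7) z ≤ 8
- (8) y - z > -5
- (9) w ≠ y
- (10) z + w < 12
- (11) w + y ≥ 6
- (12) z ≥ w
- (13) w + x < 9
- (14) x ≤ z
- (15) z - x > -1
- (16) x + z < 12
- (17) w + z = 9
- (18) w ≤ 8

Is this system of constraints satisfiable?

One satisfying assignment is x = 4, y = 3, z = 5, w = 4.
For the less obvious constraints — constraint 3: x + y = 7; constraint 5: w + y = 7; constraint 8: y - z = -2 — and the others hold by inspection.

Satisfiable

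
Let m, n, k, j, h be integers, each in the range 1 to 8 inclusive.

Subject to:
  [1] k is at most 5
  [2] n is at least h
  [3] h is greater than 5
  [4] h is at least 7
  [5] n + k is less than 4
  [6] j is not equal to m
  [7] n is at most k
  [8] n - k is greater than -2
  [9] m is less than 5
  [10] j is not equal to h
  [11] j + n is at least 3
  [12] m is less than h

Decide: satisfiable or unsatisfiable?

From constraints 2 and 4: n ≥ h and h ≥ 7, so n ≥ 7. From constraints 1 and 7: n ≤ k and k ≤ 5, so n ≤ 5. But 5 < 7, so no value of n works.

Unsatisfiable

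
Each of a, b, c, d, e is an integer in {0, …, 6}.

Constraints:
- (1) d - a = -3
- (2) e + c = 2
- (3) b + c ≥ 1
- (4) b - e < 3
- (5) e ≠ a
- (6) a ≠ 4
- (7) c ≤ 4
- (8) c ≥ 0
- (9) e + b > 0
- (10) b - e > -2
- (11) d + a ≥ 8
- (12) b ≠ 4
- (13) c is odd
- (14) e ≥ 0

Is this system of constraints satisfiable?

Satisfiable

Take a = 6, b = 2, c = 1, d = 3, e = 1. Then constraint 1: d - a = -3; constraint 2: e + c = 2; constraint 3: b + c = 3, and every other listed constraint is also met.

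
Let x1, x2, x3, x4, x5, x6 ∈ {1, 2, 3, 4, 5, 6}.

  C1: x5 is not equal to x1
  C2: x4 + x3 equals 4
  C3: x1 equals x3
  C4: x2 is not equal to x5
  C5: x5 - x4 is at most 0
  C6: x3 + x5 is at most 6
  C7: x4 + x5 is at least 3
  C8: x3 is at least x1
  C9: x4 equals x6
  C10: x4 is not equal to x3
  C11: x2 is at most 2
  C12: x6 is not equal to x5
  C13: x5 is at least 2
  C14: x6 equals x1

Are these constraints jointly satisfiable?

From constraints 3, 9, and 14, x4 = x6 = x1 = x3, so x4 = x3. But constraint 10 says x4 ≠ x3. Contradiction.

Unsatisfiable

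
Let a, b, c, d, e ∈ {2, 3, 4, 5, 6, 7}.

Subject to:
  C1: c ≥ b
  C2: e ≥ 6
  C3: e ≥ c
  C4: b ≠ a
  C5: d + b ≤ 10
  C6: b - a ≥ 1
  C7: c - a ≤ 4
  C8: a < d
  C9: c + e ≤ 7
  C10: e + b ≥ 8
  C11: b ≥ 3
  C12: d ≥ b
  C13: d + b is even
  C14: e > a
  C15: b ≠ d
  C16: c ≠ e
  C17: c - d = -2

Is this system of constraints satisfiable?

From constraints 1 and 11: c ≥ b ≥ 3. From constraint 2: e ≥ 6. Hence c + e ≥ 9. But constraint 9 requires c + e ≤ 7, and 7 < 9. Contradiction.

Unsatisfiable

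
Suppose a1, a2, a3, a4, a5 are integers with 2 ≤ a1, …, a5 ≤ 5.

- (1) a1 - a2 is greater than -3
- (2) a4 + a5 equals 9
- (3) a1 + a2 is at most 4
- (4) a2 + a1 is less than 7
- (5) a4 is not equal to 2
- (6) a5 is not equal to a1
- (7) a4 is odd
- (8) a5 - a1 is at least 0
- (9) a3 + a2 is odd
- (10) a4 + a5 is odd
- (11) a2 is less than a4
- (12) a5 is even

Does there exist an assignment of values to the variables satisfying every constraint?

The assignment a1 = 2, a2 = 2, a3 = 3, a4 = 5, a5 = 4 works:
  constraint 1 holds since a1 - a2 = 0.
  constraint 2 holds since a4 + a5 = 9.
The rest check out directly.

Satisfiable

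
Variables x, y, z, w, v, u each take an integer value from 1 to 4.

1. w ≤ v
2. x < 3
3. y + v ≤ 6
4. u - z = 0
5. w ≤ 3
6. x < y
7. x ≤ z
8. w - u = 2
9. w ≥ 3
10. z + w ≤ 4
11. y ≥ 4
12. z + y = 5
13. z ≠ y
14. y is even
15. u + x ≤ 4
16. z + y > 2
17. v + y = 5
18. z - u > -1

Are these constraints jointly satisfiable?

From constraint 11: y ≥ 4. From constraints 1 and 9: v ≥ w ≥ 3. Hence y + v ≥ 7. But constraint 3 requires y + v ≤ 6, and 6 < 7. Contradiction.

Unsatisfiable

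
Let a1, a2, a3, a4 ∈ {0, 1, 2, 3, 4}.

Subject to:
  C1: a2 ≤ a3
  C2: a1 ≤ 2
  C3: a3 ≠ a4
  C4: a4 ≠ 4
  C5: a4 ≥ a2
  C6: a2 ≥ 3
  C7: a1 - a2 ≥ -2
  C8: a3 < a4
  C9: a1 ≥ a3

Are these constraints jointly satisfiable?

Unsatisfiable

From constraints 1 and 6: a3 ≥ a2 and a2 ≥ 3, so a3 ≥ 3. From constraints 2 and 9: a3 ≤ a1 and a1 ≤ 2, so a3 ≤ 2. But 2 < 3, so no value of a3 works.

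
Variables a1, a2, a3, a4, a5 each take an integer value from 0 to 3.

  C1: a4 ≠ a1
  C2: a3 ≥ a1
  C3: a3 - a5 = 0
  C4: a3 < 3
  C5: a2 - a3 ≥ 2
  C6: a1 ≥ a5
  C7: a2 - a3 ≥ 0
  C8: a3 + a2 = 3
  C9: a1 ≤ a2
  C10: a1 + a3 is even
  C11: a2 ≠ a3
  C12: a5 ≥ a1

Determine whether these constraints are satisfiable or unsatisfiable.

Take a1 = 0, a2 = 3, a3 = 0, a4 = 1, a5 = 0. Then constraint 3: a3 - a5 = 0; constraint 5: a2 - a3 = 3, and every other listed constraint is also met.

Satisfiable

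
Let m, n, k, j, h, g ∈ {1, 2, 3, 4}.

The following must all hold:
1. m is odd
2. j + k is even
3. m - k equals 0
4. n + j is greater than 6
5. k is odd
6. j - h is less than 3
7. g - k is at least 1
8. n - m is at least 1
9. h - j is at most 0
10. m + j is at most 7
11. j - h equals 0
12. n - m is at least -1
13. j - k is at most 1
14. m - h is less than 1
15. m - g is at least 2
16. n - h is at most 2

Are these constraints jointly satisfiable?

Unsatisfiable

Constraints 7, 8, 9, 13, 15, and 16 give m − g ≥ 2, g − k ≥ 1, k − j ≥ -1, j − h ≥ 0, h − n ≥ -2, n − m ≥ 1.
Adding all 6 inequalities: the left sides telescope to 0, and the right sides sum to 2 + 1 + (-1) + 0 + (-2) + 1 = 1. So 0 ≥ 1, which is false.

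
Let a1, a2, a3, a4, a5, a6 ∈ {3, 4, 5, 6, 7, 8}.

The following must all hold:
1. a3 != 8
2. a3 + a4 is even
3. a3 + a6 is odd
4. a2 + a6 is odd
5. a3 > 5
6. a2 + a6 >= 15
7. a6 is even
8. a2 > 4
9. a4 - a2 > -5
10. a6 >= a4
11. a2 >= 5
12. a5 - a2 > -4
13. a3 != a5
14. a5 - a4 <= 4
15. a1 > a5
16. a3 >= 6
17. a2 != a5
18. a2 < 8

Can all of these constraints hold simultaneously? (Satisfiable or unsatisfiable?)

The assignment a1 = 5, a2 = 7, a3 = 7, a4 = 3, a5 = 4, a6 = 8 works:
  constraint 6 holds since a2 + a6 = 15.
  constraint 9 holds since a4 - a2 = -4.
  constraint 12 holds since a5 - a2 = -3.
The rest check out directly.

Satisfiable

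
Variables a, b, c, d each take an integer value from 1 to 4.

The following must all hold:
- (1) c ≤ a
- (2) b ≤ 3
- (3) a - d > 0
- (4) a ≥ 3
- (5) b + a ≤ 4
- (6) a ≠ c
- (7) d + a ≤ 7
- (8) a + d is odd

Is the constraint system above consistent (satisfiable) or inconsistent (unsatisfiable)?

Take a = 3, b = 1, c = 1, d = 2. Then constraint 3: a - d = 1; constraint 5: b + a = 4; constraint 7: d + a = 5, and every other listed constraint is also met.

Satisfiable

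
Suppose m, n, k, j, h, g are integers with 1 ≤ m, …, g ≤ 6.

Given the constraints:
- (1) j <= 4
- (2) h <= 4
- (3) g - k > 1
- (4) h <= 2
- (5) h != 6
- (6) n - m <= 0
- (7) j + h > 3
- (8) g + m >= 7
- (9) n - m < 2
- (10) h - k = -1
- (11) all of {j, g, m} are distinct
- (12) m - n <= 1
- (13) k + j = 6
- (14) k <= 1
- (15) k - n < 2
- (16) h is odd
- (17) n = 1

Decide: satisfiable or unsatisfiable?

Unsatisfiable

From constraint 14: k ≤ 1. From constraint 1: j ≤ 4. Hence k + j ≤ 5. But constraint 13 requires k + j = 6, and 6 > 5. Contradiction.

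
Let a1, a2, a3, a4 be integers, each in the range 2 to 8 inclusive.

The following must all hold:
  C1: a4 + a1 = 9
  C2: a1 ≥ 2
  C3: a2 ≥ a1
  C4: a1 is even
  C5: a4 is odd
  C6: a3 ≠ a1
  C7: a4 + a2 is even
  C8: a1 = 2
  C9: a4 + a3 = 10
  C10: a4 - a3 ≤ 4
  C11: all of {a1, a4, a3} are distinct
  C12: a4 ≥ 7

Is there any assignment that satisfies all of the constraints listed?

Satisfiable

Setting (a1, a2, a3, a4) = (2, 3, 3, 7) satisfies everything: constraint 1: a4 + a1 = 9; constraint 9: a4 + a3 = 10; constraint 10: a4 - a3 = 4, and the others follow.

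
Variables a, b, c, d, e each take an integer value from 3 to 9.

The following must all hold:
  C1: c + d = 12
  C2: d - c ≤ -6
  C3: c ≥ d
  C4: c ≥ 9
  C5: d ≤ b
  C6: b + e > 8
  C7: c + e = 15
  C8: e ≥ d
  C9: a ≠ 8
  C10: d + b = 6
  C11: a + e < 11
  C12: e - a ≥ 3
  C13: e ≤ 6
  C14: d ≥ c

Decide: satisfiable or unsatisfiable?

Unsatisfiable

From constraints 4 and 14: d ≥ c and c ≥ 9, so d ≥ 9. From constraints 8 and 13: d ≤ e and e ≤ 6, so d ≤ 6. But 6 < 9, so no value of d works.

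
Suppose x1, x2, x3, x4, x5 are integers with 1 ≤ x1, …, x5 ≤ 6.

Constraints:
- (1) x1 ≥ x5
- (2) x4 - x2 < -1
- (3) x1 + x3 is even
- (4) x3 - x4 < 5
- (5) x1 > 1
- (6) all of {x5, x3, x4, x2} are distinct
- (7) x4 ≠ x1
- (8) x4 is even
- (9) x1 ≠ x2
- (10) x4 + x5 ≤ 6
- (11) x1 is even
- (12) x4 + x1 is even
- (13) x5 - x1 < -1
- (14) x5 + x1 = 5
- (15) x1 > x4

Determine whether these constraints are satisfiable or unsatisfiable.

Take x1 = 4, x2 = 6, x3 = 4, x4 = 2, x5 = 1. Then constraint 2: x4 - x2 = -4; constraint 4: x3 - x4 = 2, and every other listed constraint is also met.

Satisfiable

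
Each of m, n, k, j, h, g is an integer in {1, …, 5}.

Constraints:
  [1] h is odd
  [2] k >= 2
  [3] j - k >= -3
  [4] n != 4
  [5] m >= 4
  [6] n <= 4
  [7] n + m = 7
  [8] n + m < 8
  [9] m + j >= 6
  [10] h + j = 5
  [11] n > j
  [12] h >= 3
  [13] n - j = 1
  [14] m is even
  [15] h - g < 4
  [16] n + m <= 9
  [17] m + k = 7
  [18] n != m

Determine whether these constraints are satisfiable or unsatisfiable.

Setting (m, n, k, j, h, g) = (4, 3, 3, 2, 3, 2) satisfies everything: constraint 3: j - k = -1; constraint 7: n + m = 7; constraint 8: n + m = 7, and the others follow.

Satisfiable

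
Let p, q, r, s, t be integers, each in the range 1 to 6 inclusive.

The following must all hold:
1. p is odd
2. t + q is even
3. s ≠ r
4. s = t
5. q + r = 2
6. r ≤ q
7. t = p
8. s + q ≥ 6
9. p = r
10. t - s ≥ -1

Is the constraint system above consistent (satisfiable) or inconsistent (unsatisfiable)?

From constraints 4, 7, and 9, s = t = p = r, so s = r. But constraint 3 says s ≠ r. Contradiction.

Unsatisfiable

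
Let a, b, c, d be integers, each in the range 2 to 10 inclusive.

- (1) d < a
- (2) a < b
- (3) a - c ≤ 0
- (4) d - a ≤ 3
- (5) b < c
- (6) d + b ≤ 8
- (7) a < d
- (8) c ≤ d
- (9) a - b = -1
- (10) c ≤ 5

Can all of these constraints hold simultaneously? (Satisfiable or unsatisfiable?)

Constraints 1, 2, 5, and 8 give d < a, a < b, b < c, c ≤ d. Chaining: d < a < b < c ≤ d, which forces d < d — impossible.

Unsatisfiable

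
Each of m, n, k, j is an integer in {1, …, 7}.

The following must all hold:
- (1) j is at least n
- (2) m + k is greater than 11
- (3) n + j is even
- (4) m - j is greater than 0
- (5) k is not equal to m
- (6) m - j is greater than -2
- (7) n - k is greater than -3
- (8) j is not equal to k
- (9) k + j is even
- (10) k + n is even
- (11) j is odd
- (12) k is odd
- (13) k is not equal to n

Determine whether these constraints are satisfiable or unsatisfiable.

Satisfiable

The assignment m = 6, n = 5, k = 7, j = 5 works:
  constraint 2 holds since m + k = 13.
  constraint 4 holds since m - j = 1.
The rest check out directly.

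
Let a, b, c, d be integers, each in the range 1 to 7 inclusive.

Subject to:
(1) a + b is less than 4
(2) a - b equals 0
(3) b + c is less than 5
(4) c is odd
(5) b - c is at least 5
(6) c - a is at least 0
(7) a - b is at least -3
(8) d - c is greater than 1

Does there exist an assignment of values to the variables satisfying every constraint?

Constraints 5, 6, and 7 give b − c ≥ 5, c − a ≥ 0, a − b ≥ -3.
Adding all 3 inequalities: the left sides telescope to 0, and the right sides sum to 5 + 0 + (-3) = 2. So 0 ≥ 2, which is false.

Unsatisfiable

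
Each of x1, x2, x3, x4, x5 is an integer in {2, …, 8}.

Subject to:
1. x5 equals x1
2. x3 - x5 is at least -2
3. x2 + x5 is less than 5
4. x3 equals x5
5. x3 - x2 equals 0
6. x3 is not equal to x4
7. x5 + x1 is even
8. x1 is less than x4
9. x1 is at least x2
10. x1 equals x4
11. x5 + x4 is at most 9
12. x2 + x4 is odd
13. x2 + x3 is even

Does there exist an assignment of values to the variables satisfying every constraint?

From constraints 1, 4, and 10, x3 = x5 = x1 = x4, so x3 = x4. But constraint 6 says x3 ≠ x4. Contradiction.

Unsatisfiable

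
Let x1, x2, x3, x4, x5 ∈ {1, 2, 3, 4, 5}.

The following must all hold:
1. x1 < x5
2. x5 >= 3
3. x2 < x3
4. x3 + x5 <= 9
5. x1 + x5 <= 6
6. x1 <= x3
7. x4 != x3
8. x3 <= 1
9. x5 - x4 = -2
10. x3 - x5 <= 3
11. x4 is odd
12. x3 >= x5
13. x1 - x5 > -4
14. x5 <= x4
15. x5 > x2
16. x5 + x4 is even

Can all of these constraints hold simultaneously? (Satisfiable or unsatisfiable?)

Unsatisfiable

From constraints 2 and 12: x3 ≥ x5 and x5 ≥ 3, so x3 ≥ 3. From constraint 8: x3 ≤ 1. But 1 < 3, so no value of x3 works.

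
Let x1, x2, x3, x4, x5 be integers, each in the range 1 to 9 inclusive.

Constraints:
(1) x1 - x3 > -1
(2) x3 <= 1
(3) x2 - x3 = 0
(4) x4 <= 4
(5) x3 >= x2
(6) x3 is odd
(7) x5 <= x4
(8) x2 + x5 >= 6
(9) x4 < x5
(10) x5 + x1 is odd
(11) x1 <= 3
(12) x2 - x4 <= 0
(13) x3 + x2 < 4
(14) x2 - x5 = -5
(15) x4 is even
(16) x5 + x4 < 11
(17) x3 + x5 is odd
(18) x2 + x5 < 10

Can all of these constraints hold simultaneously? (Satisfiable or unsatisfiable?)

From constraints 2 and 5: x2 ≤ x3 ≤ 1. From constraints 4 and 7: x5 ≤ x4 ≤ 4. Hence x2 + x5 ≤ 5. But constraint 8 requires x2 + x5 ≥ 6, and 6 > 5. Contradiction.

Unsatisfiable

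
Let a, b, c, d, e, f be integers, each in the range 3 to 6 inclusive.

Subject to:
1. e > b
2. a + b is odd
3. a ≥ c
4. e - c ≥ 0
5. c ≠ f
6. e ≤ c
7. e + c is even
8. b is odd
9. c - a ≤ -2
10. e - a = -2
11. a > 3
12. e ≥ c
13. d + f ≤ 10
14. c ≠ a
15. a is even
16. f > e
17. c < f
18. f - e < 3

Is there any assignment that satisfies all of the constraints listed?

Satisfiable

Try a = 6, b = 3, c = 4, d = 5, e = 4, f = 5.
Check constraint 4: e - c = 0; constraint 9: c - a = -2; constraint 10: e - a = -2. The remaining constraints are straightforward to verify.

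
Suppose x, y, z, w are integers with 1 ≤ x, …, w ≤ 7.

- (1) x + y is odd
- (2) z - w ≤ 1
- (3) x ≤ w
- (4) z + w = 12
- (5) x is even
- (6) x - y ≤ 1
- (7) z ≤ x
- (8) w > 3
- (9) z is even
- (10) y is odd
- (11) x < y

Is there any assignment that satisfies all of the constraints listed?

Setting (x, y, z, w) = (6, 7, 6, 6) satisfies everything: constraint 2: z - w = 0; constraint 4: z + w = 12, and the others follow.

Satisfiable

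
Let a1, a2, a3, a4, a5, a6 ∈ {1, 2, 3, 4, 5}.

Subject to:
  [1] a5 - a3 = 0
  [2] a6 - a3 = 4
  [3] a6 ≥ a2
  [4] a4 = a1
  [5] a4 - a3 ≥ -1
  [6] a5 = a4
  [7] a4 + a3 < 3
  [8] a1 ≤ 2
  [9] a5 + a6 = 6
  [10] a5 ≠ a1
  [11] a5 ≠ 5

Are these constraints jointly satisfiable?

From constraints 4 and 6, a5 = a4 = a1, so a5 = a1. But constraint 10 says a5 ≠ a1. Contradiction.

Unsatisfiable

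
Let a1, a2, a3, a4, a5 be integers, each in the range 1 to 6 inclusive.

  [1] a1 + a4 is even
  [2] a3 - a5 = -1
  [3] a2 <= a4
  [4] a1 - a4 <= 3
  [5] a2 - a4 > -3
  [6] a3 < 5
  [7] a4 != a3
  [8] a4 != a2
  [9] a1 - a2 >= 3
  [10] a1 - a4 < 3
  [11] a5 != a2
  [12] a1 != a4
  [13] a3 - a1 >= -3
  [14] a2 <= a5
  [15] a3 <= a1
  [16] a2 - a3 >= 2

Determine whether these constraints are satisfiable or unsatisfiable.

Constraints 9, 13, and 16 give a2 − a3 ≥ 2, a3 − a1 ≥ -3, a1 − a2 ≥ 3.
Adding all 3 inequalities: the left sides telescope to 0, and the right sides sum to 2 + (-3) + 3 = 2. So 0 ≥ 2, which is false.

Unsatisfiable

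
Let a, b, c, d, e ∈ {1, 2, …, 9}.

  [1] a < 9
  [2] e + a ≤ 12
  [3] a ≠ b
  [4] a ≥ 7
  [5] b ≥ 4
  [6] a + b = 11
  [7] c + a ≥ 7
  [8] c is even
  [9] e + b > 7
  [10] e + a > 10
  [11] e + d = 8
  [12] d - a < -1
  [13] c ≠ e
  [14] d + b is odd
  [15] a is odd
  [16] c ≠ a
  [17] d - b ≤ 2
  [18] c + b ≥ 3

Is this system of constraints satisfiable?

Satisfiable

Try a = 7, b = 4, c = 2, d = 3, e = 5.
Check constraint 2: e + a = 12; constraint 6: a + b = 11; constraint 7: c + a = 9. The remaining constraints are straightforward to verify.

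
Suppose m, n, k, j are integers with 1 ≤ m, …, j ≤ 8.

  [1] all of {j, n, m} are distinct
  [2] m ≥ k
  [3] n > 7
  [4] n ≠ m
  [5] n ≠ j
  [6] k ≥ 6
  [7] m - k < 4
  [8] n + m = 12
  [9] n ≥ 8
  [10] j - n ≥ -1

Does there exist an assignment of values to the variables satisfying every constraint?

From constraint 9: n ≥ 8. From constraints 2 and 6: m ≥ k ≥ 6. Hence n + m ≥ 14. But constraint 8 requires n + m = 12, and 12 < 14. Contradiction.

Unsatisfiable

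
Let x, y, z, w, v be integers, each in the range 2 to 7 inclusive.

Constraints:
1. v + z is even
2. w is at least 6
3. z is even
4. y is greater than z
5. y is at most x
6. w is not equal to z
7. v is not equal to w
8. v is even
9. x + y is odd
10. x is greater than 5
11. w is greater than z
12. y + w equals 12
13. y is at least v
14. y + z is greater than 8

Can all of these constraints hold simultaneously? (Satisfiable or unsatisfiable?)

Setting (x, y, z, w, v) = (7, 6, 4, 6, 4) satisfies everything: constraint 12: y + w = 12; constraint 14: y + z = 10, and the others follow.

Satisfiable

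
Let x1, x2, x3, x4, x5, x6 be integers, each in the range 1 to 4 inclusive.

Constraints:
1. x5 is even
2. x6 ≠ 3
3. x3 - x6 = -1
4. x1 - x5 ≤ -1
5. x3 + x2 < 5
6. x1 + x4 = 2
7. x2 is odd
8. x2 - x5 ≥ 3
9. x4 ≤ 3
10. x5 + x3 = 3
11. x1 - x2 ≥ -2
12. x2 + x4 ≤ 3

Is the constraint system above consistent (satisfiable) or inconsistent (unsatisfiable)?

Unsatisfiable

Constraints 4, 8, and 11 give x5 − x1 ≥ 1, x1 − x2 ≥ -2, x2 − x5 ≥ 3.
Adding all 3 inequalities: the left sides telescope to 0, and the right sides sum to 1 + (-2) + 3 = 2. So 0 ≥ 2, which is false.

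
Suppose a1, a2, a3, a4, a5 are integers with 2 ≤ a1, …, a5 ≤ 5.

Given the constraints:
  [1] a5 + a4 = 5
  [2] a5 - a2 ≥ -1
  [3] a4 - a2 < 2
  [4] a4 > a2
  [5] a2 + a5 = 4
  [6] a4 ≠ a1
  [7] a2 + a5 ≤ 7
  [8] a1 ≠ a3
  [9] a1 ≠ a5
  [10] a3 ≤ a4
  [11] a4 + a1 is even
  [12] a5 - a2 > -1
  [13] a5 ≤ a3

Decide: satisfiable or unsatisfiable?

Satisfiable

The assignment a1 = 5, a2 = 2, a3 = 3, a4 = 3, a5 = 2 works:
  constraint 1 holds since a5 + a4 = 5.
  constraint 2 holds since a5 - a2 = 0.
  constraint 3 holds since a4 - a2 = 1.
The rest check out directly.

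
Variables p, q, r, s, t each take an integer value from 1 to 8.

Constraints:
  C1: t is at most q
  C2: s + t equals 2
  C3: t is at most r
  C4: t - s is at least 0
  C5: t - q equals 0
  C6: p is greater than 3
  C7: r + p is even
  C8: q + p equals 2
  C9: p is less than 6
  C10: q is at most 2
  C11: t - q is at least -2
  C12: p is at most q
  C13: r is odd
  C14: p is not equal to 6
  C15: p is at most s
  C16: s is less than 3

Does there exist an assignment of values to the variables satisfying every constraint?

Unsatisfiable

From constraint 6: p ≥ 4. From constraints 10 and 12: p ≤ q and q ≤ 2, so p ≤ 2. But 2 < 4, so no value of p works.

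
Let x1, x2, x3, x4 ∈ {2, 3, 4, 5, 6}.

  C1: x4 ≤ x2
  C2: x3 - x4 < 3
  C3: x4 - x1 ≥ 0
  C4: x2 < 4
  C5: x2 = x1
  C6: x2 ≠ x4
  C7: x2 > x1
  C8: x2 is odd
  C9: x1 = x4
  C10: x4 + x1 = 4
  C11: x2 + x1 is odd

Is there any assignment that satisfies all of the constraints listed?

From constraints 5 and 9, x2 = x1 = x4, so x2 = x4. But constraint 6 says x2 ≠ x4. Contradiction.

Unsatisfiable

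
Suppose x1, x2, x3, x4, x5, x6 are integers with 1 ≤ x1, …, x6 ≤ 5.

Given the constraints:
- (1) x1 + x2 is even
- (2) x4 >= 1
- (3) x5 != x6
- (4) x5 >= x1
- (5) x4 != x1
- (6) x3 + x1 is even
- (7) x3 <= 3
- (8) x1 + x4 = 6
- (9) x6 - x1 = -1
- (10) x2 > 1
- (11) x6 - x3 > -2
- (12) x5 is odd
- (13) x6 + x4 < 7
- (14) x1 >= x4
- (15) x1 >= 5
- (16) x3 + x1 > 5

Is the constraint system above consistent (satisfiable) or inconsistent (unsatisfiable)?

The assignment x1 = 5, x2 = 5, x3 = 3, x4 = 1, x5 = 5, x6 = 4 works:
  constraint 8 holds since x1 + x4 = 6.
  constraint 9 holds since x6 - x1 = -1.
The rest check out directly.

Satisfiable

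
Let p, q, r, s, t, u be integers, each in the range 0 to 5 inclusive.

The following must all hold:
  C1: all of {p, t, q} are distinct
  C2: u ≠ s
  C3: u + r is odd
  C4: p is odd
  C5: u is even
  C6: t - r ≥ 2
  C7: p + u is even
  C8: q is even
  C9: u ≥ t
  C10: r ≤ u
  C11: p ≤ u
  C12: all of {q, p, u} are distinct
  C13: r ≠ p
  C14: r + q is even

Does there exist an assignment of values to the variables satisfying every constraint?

Unsatisfiable

Constraint 4 makes p odd and constraint 5 makes u even, so p + u must be odd. Constraint 7 says p + u is even — contradiction.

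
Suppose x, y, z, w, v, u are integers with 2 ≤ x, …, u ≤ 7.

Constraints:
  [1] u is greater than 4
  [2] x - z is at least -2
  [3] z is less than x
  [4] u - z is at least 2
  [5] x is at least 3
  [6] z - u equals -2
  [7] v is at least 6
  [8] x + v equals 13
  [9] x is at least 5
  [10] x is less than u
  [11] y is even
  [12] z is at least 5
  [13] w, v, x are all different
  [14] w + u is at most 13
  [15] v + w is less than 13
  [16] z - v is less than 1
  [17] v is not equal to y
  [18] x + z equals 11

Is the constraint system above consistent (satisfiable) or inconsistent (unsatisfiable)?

Take x = 6, y = 2, z = 5, w = 4, v = 7, u = 7. Then constraint 2: x - z = 1; constraint 4: u - z = 2; constraint 6: z - u = -2, and every other listed constraint is also met.

Satisfiable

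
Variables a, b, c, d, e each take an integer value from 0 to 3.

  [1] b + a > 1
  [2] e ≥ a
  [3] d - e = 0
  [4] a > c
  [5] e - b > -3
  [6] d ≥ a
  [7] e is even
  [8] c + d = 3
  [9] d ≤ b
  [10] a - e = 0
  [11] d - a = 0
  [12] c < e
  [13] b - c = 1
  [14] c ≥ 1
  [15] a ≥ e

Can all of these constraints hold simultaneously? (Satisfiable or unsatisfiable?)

Satisfiable

Setting (a, b, c, d, e) = (2, 2, 1, 2, 2) satisfies everything: constraint 1: b + a = 4; constraint 3: d - e = 0, and the others follow.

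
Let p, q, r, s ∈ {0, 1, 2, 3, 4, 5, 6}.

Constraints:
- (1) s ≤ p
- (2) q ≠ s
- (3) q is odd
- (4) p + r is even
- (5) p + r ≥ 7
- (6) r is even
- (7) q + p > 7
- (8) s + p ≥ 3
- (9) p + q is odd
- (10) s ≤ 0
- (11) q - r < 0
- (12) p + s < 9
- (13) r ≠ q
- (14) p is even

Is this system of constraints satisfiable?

Satisfiable

The assignment p = 6, q = 3, r = 4, s = 0 works:
  constraint 5 holds since p + r = 10.
  constraint 7 holds since q + p = 9.
  constraint 8 holds since s + p = 6.
The rest check out directly.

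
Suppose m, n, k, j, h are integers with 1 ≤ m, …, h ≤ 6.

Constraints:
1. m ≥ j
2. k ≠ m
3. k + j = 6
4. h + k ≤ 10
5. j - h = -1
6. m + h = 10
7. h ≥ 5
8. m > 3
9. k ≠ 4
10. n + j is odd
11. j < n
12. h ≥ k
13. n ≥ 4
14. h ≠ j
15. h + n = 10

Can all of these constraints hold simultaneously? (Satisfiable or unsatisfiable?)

Take m = 5, n = 5, k = 2, j = 4, h = 5. Then constraint 3: k + j = 6; constraint 4: h + k = 7; constraint 5: j - h = -1, and every other listed constraint is also met.

Satisfiable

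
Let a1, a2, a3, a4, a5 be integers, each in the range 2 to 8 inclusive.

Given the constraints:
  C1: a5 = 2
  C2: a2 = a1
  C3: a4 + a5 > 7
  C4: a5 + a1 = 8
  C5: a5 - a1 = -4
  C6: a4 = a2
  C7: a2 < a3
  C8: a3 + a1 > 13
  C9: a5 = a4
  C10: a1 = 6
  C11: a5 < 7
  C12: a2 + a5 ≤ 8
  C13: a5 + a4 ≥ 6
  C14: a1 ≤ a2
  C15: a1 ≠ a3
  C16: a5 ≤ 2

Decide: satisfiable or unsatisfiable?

Unsatisfiable

Constraint 1 fixes a5 = 2 and constraint 10 fixes a1 = 6. Constraints 2, 6, and 9 give a5 = a4 = a2 = a1, so a5 = a1. But 2 ≠ 6 — contradiction.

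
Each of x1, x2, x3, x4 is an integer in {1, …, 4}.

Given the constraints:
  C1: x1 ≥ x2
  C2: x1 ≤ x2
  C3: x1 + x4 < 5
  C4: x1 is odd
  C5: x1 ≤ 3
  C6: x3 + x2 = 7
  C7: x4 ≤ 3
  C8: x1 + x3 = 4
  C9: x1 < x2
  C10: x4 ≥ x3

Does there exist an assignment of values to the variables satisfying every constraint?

From constraints 7 and 10: x3 ≤ x4 ≤ 3. From constraints 1 and 5: x2 ≤ x1 ≤ 3. Hence x3 + x2 ≤ 6. But constraint 6 requires x3 + x2 = 7, and 7 > 6. Contradiction.

Unsatisfiable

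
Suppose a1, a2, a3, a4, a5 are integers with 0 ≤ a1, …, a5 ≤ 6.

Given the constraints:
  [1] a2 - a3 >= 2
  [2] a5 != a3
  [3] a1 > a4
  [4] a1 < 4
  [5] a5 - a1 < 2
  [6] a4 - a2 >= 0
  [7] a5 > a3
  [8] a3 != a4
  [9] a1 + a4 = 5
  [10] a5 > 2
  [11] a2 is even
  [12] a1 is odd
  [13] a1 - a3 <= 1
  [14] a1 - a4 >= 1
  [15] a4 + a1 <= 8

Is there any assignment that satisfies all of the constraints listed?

Constraints 1, 6, 13, and 14 give a3 − a1 ≥ -1, a1 − a4 ≥ 1, a4 − a2 ≥ 0, a2 − a3 ≥ 2.
Adding all 4 inequalities: the left sides telescope to 0, and the right sides sum to (-1) + 1 + 0 + 2 = 2. So 0 ≥ 2, which is false.

Unsatisfiable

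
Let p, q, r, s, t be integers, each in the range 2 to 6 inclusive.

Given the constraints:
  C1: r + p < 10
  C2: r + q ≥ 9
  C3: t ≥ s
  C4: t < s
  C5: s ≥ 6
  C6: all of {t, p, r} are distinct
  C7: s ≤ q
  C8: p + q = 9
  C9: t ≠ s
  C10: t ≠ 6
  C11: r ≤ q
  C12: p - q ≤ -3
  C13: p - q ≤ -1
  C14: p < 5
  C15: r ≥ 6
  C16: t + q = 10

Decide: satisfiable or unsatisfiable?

Unsatisfiable

From constraints 3 and 5: t ≥ s ≥ 6. From constraints 11 and 15: q ≥ r ≥ 6. Hence t + q ≥ 12. But constraint 16 requires t + q = 10, and 10 < 12. Contradiction.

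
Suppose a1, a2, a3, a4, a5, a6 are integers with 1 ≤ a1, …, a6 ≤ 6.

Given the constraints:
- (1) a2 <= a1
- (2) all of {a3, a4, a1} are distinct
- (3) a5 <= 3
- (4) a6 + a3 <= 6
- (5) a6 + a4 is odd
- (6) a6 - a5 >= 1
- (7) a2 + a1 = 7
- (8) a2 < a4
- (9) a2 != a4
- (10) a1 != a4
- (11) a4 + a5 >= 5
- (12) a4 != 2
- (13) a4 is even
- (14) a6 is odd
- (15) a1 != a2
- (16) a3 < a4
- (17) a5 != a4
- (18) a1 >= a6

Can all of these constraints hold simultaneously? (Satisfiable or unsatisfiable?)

Satisfiable

The assignment a1 = 4, a2 = 3, a3 = 3, a4 = 6, a5 = 2, a6 = 3 works:
  constraint 4 holds since a6 + a3 = 6.
  constraint 6 holds since a6 - a5 = 1.
The rest check out directly.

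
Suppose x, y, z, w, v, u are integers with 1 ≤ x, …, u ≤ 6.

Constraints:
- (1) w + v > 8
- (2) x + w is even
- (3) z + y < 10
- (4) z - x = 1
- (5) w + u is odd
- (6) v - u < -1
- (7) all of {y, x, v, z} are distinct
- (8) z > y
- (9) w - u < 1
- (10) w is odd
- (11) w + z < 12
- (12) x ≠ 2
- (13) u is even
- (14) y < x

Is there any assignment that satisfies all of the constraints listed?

Take x = 5, y = 2, z = 6, w = 5, v = 4, u = 6. Then constraint 1: w + v = 9; constraint 3: z + y = 8; constraint 4: z - x = 1, and every other listed constraint is also met.

Satisfiable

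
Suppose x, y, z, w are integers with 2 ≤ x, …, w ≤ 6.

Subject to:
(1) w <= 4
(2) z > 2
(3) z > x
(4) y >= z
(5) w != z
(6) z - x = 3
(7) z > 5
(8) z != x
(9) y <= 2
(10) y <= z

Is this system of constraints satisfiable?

Unsatisfiable

From constraint 7: z ≥ 6. From constraints 4 and 9: z ≤ y and y ≤ 2, so z ≤ 2. But 2 < 6, so no value of z works.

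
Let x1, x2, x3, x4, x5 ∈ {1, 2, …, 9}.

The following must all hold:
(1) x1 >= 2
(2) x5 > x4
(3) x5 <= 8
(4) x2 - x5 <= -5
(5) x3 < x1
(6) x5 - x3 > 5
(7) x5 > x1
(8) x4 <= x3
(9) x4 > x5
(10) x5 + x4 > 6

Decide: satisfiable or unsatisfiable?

Constraints 5, 7, 8, and 9 give x1 < x5, x5 < x4, x4 ≤ x3, x3 < x1. Chaining: x1 < x5 < x4 ≤ x3 < x1, which forces x1 < x1 — impossible.

Unsatisfiable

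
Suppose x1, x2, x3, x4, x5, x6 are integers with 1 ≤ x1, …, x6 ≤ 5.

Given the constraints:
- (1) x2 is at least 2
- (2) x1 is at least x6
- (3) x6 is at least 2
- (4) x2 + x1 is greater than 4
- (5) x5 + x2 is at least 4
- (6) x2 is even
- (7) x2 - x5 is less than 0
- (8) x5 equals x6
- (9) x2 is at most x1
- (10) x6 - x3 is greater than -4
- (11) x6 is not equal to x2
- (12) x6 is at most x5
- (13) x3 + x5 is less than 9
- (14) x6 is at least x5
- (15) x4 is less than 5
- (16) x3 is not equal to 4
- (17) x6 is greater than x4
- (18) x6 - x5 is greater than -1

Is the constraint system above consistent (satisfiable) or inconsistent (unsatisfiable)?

Satisfiable

Setting (x1, x2, x3, x4, x5, x6) = (3, 2, 5, 1, 3, 3) satisfies everything: constraint 4: x2 + x1 = 5; constraint 5: x5 + x2 = 5, and the others follow.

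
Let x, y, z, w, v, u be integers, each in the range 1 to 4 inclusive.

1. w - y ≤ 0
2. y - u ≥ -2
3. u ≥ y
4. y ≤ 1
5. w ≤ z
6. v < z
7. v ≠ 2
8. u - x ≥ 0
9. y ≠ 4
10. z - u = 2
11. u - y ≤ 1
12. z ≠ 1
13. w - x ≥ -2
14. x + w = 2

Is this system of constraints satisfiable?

Take x = 1, y = 1, z = 3, w = 1, v = 1, u = 1. Then constraint 1: w - y = 0; constraint 2: y - u = 0; constraint 8: u - x = 0, and every other listed constraint is also met.

Satisfiable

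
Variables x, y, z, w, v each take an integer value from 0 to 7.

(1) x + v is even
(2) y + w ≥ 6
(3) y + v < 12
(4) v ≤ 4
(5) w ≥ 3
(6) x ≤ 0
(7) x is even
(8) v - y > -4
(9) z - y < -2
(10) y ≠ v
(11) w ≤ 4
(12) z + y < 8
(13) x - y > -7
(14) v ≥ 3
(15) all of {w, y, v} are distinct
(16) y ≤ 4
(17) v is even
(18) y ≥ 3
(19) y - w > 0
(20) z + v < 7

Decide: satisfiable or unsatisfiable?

Unsatisfiable

Constraints 4, 5, 11, 14, 16, and 18 confine each of w, y, v to the 2 values {3, 4}.
Constraint 15 requires all 3 of them to be distinct, but only 2 values are available — impossible by the pigeonhole principle.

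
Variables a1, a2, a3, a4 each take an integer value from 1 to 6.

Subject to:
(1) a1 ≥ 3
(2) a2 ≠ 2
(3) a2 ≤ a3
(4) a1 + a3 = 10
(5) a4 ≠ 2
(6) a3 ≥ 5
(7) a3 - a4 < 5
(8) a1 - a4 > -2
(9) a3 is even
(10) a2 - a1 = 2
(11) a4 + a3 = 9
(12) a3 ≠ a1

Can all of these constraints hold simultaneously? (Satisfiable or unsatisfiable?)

Setting (a1, a2, a3, a4) = (4, 6, 6, 3) satisfies everything: constraint 4: a1 + a3 = 10; constraint 7: a3 - a4 = 3; constraint 8: a1 - a4 = 1, and the others follow.

Satisfiable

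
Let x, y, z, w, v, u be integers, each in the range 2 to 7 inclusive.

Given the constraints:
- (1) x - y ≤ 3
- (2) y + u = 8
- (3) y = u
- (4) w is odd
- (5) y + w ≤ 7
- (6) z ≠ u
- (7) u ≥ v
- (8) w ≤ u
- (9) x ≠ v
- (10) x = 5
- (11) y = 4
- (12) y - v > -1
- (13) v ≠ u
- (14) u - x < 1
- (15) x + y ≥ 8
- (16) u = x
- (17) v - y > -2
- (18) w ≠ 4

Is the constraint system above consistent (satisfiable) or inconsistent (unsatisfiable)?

Constraint 11 fixes y = 4 and constraint 10 fixes x = 5. Constraints 3 and 16 give y = u = x, so y = x. But 4 ≠ 5 — contradiction.

Unsatisfiable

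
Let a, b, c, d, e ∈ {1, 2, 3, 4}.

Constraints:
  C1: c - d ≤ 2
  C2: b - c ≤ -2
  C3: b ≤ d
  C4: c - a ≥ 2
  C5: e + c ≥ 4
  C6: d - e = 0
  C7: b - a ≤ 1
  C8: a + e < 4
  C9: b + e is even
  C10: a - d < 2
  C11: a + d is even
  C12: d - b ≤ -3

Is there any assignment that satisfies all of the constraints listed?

Unsatisfiable

Constraints 1, 4, 7, and 12 give d − c ≥ -2, c − a ≥ 2, a − b ≥ -1, b − d ≥ 3.
Adding all 4 inequalities: the left sides telescope to 0, and the right sides sum to (-2) + 2 + (-1) + 3 = 2. So 0 ≥ 2, which is false.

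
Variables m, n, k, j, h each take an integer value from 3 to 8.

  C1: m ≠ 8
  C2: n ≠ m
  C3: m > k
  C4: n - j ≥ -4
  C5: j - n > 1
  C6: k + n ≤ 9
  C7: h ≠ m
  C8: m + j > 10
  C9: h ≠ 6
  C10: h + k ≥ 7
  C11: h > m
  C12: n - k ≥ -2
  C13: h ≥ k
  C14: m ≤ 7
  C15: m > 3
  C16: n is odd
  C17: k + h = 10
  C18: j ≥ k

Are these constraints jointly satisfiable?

Satisfiable

Try m = 4, n = 3, k = 3, j = 7, h = 7.
Check constraint 4: n - j = -4; constraint 5: j - n = 4; constraint 6: k + n = 6. The remaining constraints are straightforward to verify.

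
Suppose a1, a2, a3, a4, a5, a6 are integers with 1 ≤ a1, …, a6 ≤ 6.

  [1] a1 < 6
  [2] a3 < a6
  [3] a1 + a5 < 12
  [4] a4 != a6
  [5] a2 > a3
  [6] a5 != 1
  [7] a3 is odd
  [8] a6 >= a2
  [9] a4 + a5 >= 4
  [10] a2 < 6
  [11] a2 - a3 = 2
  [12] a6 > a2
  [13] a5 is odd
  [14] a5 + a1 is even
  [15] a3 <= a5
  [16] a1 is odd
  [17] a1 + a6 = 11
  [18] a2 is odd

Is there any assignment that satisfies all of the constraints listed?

Try a1 = 5, a2 = 3, a3 = 1, a4 = 2, a5 = 5, a6 = 6.
Check constraint 3: a1 + a5 = 10; constraint 9: a4 + a5 = 7. The remaining constraints are straightforward to verify.

Satisfiable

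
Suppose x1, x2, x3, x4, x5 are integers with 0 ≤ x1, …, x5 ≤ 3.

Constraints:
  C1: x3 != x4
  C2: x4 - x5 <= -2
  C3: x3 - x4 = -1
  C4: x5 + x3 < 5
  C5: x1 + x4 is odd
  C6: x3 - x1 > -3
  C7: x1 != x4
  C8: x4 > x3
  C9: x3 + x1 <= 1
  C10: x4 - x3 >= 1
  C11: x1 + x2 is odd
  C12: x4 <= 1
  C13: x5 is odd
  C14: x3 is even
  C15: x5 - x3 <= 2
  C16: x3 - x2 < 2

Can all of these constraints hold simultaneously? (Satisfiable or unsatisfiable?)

Constraints 2, 10, and 15 give x4 − x3 ≥ 1, x3 − x5 ≥ -2, x5 − x4 ≥ 2.
Adding all 3 inequalities: the left sides telescope to 0, and the right sides sum to 1 + (-2) + 2 = 1. So 0 ≥ 1, which is false.

Unsatisfiable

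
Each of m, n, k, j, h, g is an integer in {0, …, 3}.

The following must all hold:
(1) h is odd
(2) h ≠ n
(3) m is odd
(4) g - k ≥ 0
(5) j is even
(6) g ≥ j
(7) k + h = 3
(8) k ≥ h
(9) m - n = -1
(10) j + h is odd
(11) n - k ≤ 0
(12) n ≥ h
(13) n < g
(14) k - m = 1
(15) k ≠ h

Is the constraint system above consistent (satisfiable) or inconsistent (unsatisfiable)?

The assignment m = 1, n = 2, k = 2, j = 2, h = 1, g = 3 works:
  constraint 4 holds since g - k = 1.
  constraint 7 holds since k + h = 3.
The rest check out directly.

Satisfiable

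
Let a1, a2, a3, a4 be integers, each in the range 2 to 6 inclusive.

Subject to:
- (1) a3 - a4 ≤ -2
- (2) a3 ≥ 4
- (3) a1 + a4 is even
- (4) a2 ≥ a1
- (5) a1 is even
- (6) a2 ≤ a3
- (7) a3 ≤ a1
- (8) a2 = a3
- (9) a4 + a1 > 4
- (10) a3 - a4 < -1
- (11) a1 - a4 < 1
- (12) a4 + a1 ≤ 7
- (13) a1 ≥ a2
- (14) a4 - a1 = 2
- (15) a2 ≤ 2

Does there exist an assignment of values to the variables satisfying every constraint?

Unsatisfiable

From constraints 2 and 7: a1 ≥ a3 and a3 ≥ 4, so a1 ≥ 4. From constraints 4 and 15: a1 ≤ a2 and a2 ≤ 2, so a1 ≤ 2. But 2 < 4, so no value of a1 works.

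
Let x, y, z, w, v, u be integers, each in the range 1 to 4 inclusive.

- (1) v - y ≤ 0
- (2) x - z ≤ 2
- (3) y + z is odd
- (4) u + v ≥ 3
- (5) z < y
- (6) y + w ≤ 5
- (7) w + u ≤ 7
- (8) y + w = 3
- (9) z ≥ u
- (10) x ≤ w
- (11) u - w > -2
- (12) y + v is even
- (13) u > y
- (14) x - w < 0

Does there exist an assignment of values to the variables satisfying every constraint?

Unsatisfiable

Constraints 5, 9, and 13 give y < u, u ≤ z, z < y. Chaining: y < u ≤ z < y, which forces y < y — impossible.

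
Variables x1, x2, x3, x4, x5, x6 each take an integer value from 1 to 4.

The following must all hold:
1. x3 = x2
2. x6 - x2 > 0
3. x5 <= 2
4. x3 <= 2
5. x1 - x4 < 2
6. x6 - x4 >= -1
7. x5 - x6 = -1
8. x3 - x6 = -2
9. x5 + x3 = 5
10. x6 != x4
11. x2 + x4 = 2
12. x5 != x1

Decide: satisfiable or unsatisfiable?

From constraint 3: x5 ≤ 2. From constraint 4: x3 ≤ 2. Hence x5 + x3 ≤ 4. But constraint 9 requires x5 + x3 = 5, and 5 > 4. Contradiction.

Unsatisfiable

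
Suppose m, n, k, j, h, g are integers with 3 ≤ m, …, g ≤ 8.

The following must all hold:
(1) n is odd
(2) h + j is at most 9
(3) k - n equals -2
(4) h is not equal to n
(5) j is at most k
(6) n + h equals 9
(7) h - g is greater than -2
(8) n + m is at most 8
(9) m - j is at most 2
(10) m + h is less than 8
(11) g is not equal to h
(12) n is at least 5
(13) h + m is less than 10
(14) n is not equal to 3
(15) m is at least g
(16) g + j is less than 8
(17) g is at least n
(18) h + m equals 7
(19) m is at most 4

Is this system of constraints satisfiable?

Unsatisfiable

From constraints 12 and 17: g ≥ n and n ≥ 5, so g ≥ 5. From constraints 15 and 19: g ≤ m and m ≤ 4, so g ≤ 4. But 4 < 5, so no value of g works.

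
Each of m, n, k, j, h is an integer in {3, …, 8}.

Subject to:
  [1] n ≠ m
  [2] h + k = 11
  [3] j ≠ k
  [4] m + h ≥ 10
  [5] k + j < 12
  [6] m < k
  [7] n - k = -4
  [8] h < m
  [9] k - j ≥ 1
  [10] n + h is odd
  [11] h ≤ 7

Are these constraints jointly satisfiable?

Satisfiable

One satisfying assignment is m = 6, n = 3, k = 7, j = 4, h = 4.
For the less obvious constraints — constraint 2: h + k = 11; constraint 4: m + h = 10 — and the others hold by inspection.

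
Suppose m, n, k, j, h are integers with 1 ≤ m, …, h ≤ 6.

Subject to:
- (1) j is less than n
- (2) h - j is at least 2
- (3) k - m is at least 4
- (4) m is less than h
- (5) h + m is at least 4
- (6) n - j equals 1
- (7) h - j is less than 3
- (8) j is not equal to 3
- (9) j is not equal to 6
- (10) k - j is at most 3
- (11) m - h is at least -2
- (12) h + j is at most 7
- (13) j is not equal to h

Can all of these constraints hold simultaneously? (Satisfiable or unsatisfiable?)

Unsatisfiable

Constraints 2, 3, 10, and 11 give k − m ≥ 4, m − h ≥ -2, h − j ≥ 2, j − k ≥ -3.
Adding all 4 inequalities: the left sides telescope to 0, and the right sides sum to 4 + (-2) + 2 + (-3) = 1. So 0 ≥ 1, which is false.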